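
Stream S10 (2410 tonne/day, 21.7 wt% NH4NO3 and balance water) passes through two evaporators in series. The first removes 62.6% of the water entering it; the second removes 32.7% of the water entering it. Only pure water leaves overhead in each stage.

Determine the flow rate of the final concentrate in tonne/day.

997.9 tonne/day

water in feed = 2410×0.783 = 1887 tonne/day.
After stage 1: water left = (1−0.626)×1887 = 705.75; stream total = 1228.7 tonne/day.
After stage 2: water left = (1−0.327)×705.75 = 474.97; final concentrate = 997.94 tonne/day.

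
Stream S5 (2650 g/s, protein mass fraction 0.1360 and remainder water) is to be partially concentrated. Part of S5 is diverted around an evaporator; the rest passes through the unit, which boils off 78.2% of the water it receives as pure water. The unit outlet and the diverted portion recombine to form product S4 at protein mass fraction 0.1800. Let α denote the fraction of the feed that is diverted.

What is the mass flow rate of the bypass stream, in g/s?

1691 g/s

All 2650×0.136 = 360.4 g/s of protein reaches S4, so S4 = 360.4/0.180 = 2002.2 g/s and vapour = 647.78 g/s.
The evaporator receives (1−α)·2650 of feed at 0.864 water and removes 0.782 of that water:
0.782×0.864×(1−α)×2650 = 647.78
(1−α) = 647.78/1790.5 = 0.3618;  α = 0.6382.
Bypass flow = 0.6382×2650 = 1691.2 g/s.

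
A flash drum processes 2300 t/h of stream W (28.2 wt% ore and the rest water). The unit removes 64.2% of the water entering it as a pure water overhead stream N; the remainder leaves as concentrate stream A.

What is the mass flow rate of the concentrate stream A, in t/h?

water entering = 2300×0.718 = 1651.4 t/h; overhead removed = 0.642×1651.4 = 1060.2 t/h.
Concentrate = 2300 − 1060.2 = 1239.8 t/h.

1240 t/h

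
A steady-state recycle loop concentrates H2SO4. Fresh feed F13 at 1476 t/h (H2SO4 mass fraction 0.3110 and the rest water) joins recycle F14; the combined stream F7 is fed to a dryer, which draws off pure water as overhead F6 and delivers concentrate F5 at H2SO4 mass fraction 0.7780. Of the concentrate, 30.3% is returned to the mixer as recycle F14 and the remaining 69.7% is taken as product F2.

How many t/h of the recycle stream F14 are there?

256.5 t/h

Overall H2SO4 balance (none leaves overhead): H2SO4 in fresh feed = H2SO4 in product, i.e. 1476×0.311 = (1−0.303)·F5·0.778.
F5 = 459.04/(0.778×0.697) = 846.51 t/h.
Recycle F14 = 0.303×846.51 = 256.49 t/h.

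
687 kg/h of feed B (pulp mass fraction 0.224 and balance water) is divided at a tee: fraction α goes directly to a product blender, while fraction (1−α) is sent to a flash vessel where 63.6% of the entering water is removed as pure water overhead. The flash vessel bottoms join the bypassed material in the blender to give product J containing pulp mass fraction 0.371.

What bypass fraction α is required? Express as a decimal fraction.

0.197

All 687×0.224 = 153.89 kg/h of pulp reaches J, so J = 153.89/0.371 = 414.79 kg/h and vapour = 272.21 kg/h.
The evaporator receives (1−α)·687 of feed at 0.776 water and removes 0.636 of that water:
0.636×0.776×(1−α)×687 = 272.21
(1−α) = 272.21/339.06 = 0.8028;  α = 0.1972.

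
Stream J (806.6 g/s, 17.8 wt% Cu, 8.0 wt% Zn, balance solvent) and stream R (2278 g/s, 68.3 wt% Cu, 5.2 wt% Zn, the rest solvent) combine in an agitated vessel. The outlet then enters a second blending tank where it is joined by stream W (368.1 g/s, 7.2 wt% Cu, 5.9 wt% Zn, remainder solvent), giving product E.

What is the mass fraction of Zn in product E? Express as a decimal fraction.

Overall, product flow = 3452.7 g/s.
Zn in = 806.6×0.080 + 2278×0.052 + 368.1×0.059 = 204.7 g/s.
Zn fraction in E = 0.0593.

0.0593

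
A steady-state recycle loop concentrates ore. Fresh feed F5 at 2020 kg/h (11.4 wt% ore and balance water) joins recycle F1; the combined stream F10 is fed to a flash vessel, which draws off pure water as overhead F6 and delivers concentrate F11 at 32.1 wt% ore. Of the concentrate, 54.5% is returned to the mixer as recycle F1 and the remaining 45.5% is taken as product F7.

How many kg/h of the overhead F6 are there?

Overall ore balance (none leaves overhead): ore in fresh feed = ore in product, i.e. 2020×0.114 = (1−0.545)·F11·0.321.
F11 = 230.28/(0.321×0.455) = 1576.7 kg/h.
Recycle F1 = 0.545×1576.7 = 859.28 kg/h.
Combined feed F10 = 2020 + 859.28 = 2879.3 kg/h.
Overhead F6 = F10 − F11 = 2879.3 − 1576.7 = 1302.6 kg/h.

1303 kg/h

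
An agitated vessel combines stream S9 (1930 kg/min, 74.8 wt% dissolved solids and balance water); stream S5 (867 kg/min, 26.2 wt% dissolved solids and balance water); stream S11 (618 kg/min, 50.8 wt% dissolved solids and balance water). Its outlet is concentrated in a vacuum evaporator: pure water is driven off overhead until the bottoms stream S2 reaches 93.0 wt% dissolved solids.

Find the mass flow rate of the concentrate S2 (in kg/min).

2134 kg/min

dissolved solids entering = 1930×0.748 + 867×0.262 + 618×0.508 = 1984.7 kg/min.
All dissolved solids reports to S2, so S2 = 1984.7/0.930 = 2134.1 kg/min.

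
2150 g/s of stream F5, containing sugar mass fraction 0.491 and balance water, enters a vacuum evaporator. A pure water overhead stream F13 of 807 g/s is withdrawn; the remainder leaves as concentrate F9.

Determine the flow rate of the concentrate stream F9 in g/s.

1343 g/s

Concentrate = 2150 − 807 = 1343 g/s.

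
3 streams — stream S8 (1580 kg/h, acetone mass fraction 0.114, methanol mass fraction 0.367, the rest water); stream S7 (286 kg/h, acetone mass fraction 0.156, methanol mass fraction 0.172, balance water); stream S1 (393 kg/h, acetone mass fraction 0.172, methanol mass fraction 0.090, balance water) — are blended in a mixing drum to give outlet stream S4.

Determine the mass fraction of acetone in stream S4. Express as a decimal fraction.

0.129

Total flow out = 1580 + 286 + 393 = 2259 kg/h.
acetone in = 1580×0.114 + 286×0.156 + 393×0.172 = 292.33 kg/h.
acetone mass fraction in S4 = 292.33/2259 = 0.129.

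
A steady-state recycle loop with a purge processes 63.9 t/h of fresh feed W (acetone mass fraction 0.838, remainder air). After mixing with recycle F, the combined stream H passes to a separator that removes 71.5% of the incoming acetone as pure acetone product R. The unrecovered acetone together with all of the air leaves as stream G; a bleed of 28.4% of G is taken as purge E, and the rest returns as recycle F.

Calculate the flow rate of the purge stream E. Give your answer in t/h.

15.8 t/h

air enters only via W and leaves only via the purge: 63.9×0.162 = 0.284×(air in G), and the separator passes all air, so air in H = air in G = 36.45 t/h.
acetone in H: m_A = 63.9×0.838 + (1−0.284)·(1−0.715)·m_A, so m_A = 53.548/0.7959 = 67.277 t/h.
G = (1−0.715)×67.277 + 36.45 = 55.624 t/h.
Purge E = 0.284×55.624 = 15.797 t/h.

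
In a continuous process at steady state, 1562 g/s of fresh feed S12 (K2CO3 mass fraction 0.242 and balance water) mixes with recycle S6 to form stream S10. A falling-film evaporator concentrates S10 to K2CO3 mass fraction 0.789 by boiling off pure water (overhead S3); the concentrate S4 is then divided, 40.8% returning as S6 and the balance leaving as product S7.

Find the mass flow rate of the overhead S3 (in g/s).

1083 g/s

Overall K2CO3 balance (none leaves overhead): K2CO3 in fresh feed = K2CO3 in product, i.e. 1562×0.242 = (1−0.408)·S4·0.789.
S4 = 378/(0.789×0.592) = 809.28 g/s.
Recycle S6 = 0.408×809.28 = 330.19 g/s.
Combined feed S10 = 1562 + 330.19 = 1892.2 g/s.
Overhead S3 = S10 − S4 = 1892.2 − 809.28 = 1082.9 g/s.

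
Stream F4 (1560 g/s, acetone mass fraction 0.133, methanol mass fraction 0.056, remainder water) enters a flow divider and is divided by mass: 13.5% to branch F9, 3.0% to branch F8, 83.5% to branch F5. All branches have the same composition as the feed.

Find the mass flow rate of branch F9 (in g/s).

210.6 g/s

Branch F9 flow = 0.135×1560 = 210.6 g/s.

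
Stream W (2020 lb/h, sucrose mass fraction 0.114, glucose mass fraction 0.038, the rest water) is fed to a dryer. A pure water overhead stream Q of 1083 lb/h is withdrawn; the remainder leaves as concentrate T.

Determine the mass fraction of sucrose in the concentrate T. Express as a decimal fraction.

0.246

sucrose is not removed: 2020×0.114 = 230.28 lb/h of sucrose enters T.
Concentrate = 2020 − 1083 = 937 lb/h.
Mass fraction = 230.28/937 = 0.246.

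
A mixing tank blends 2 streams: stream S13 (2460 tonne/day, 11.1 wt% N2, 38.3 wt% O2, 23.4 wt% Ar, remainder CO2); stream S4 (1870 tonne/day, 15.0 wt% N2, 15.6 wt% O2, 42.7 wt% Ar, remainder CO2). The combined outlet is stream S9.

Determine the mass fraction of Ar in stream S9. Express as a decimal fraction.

0.317

Total flow out = 2460 + 1870 = 4330 tonne/day.
Ar in = 2460×0.234 + 1870×0.427 = 1374.1 tonne/day.
Ar mass fraction in S9 = 1374.1/4330 = 0.317.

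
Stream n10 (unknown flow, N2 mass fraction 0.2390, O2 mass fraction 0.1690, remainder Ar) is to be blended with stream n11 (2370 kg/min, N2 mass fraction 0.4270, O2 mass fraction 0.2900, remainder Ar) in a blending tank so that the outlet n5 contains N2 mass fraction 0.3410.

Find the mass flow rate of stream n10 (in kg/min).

1998 kg/min

Let n10 be the unknown flow. Total out = 2370 + n10.
N2 balance: 1012 + 0.239·n10 = 0.341·(2370 + n10)
(0.239 − 0.341)·n10 = 0.341×2370 − 1012 = -203.82
n10 = -203.82 / -0.102 = 1998.2 kg/min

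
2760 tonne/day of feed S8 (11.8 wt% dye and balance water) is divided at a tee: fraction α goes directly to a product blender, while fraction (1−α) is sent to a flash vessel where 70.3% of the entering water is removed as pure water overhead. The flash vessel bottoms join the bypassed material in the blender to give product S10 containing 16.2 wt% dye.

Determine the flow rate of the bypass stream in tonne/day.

1551 tonne/day

All 2760×0.118 = 325.68 tonne/day of dye reaches S10, so S10 = 325.68/0.162 = 2010.4 tonne/day and vapour = 749.63 tonne/day.
The evaporator receives (1−α)·2760 of feed at 0.882 water and removes 0.703 of that water:
0.703×0.882×(1−α)×2760 = 749.63
(1−α) = 749.63/1711.3 = 0.4380;  α = 0.5620.
Bypass flow = 0.5620×2760 = 1551 tonne/day.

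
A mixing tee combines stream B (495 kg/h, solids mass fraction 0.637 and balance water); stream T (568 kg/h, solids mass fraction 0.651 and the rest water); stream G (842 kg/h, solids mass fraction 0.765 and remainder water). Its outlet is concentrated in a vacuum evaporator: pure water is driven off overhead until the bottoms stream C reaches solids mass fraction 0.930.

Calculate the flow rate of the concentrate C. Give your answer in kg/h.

1429 kg/h

solids entering = 495×0.637 + 568×0.651 + 842×0.765 = 1329.2 kg/h.
All solids reports to C, so C = 1329.2/0.930 = 1429.3 kg/h.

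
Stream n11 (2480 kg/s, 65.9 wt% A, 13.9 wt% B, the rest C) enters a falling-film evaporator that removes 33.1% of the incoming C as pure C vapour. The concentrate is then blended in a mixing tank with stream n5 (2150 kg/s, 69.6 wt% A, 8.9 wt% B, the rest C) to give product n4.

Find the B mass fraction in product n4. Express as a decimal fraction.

0.120

Vapour removed = 0.331×0.202×2480 = 165.82 kg/s; concentrate = 2314.2 kg/s.
B reaching the mixer = 344.72 (from concentrate) + 2150×0.089 = 536.07 kg/s.
Product flow = 2314.2 + 2150 = 4464.2 kg/s; B fraction = 0.120.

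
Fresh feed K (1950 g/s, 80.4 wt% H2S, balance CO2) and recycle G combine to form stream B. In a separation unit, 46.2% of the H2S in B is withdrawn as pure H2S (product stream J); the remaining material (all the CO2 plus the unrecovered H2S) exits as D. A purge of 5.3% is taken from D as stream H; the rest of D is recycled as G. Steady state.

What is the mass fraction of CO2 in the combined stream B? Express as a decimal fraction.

0.693

CO2 enters only via K and leaves only via the purge: 1950×0.196 = 0.053×(CO2 in D), and the separation unit passes all CO2, so CO2 in B = CO2 in D = 7211.3 g/s.
H2S in B: m_A = 1950×0.804 + (1−0.053)·(1−0.462)·m_A, so m_A = 1567.8/0.4905 = 3196.2 g/s.
B = 3196.2 + 7211.3 = 10408 g/s.
CO2 fraction in B = 7211.3/10408 = 0.693.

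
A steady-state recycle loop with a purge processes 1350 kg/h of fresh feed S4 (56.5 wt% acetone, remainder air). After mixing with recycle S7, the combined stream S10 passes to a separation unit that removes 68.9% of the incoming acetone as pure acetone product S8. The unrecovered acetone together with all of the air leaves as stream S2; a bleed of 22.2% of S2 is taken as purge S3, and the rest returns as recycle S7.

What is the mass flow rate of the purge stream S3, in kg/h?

656.7 kg/h

air enters only via S4 and leaves only via the purge: 1350×0.435 = 0.222×(air in S2), and the separation unit passes all air, so air in S10 = air in S2 = 2645.3 kg/h.
acetone in S10: m_A = 1350×0.565 + (1−0.222)·(1−0.689)·m_A, so m_A = 762.75/0.7580 = 1006.2 kg/h.
S2 = (1−0.689)×1006.2 + 2645.3 = 2958.2 kg/h.
Purge S3 = 0.222×2958.2 = 656.72 kg/h.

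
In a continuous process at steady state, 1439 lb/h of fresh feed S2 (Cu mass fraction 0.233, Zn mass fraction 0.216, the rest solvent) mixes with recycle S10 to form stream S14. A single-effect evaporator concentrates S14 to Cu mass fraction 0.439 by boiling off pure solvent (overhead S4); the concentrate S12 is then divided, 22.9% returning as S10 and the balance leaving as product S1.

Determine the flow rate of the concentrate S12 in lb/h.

Overall Cu balance (none leaves overhead): Cu in fresh feed = Cu in product, i.e. 1439×0.233 = (1−0.229)·S12·0.439.
S12 = 335.29/(0.439×0.771) = 990.6 lb/h.

990.6 lb/h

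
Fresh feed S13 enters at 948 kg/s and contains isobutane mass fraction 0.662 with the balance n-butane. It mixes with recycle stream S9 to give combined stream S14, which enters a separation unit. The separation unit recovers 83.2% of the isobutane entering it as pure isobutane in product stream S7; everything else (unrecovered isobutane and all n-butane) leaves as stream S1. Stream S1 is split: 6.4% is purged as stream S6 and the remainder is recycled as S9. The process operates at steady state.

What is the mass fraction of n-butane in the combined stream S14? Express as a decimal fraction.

n-butane enters only via S13 and leaves only via the purge: 948×0.338 = 0.064×(n-butane in S1), and the separation unit passes all n-butane, so n-butane in S14 = n-butane in S1 = 5006.6 kg/s.
isobutane in S14: m_A = 948×0.662 + (1−0.064)·(1−0.832)·m_A, so m_A = 627.58/0.8428 = 744.67 kg/s.
S14 = 744.67 + 5006.6 = 5751.3 kg/s.
n-butane fraction in S14 = 5006.6/5751.3 = 0.871.

0.871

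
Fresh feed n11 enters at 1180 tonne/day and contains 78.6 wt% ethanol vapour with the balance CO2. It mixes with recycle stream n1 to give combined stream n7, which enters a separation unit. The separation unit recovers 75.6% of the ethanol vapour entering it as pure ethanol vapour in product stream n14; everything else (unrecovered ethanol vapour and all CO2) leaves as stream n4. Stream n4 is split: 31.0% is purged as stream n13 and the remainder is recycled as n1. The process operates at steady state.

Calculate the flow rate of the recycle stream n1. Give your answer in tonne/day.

749.8 tonne/day

CO2 enters only via n11 and leaves only via the purge: 1180×0.214 = 0.310×(CO2 in n4), and the separation unit passes all CO2, so CO2 in n7 = CO2 in n4 = 814.58 tonne/day.
ethanol vapour in n7: m_A = 1180×0.786 + (1−0.310)·(1−0.756)·m_A, so m_A = 927.48/0.8316 = 1115.2 tonne/day.
n4 = (1−0.756)×1115.2 + 814.58 = 1086.7 tonne/day.
Recycle n1 = (1−0.310)×1086.7 = 749.82 tonne/day.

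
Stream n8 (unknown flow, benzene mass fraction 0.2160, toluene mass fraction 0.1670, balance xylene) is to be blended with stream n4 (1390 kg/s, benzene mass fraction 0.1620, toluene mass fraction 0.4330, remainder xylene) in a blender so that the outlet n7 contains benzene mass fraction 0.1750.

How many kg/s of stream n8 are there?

440.7 kg/s

Let n8 be the unknown flow. Total out = 1390 + n8.
benzene balance: 225.18 + 0.216·n8 = 0.175·(1390 + n8)
(0.216 − 0.175)·n8 = 0.175×1390 − 225.18 = 18.07
n8 = 18.07 / 0.041 = 440.73 kg/s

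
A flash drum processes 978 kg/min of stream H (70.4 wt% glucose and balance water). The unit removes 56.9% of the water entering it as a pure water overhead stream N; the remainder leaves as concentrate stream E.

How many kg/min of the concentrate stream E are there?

813.3 kg/min

water entering = 978×0.296 = 289.49 kg/min; overhead removed = 0.569×289.49 = 164.72 kg/min.
Concentrate = 978 − 164.72 = 813.28 kg/min.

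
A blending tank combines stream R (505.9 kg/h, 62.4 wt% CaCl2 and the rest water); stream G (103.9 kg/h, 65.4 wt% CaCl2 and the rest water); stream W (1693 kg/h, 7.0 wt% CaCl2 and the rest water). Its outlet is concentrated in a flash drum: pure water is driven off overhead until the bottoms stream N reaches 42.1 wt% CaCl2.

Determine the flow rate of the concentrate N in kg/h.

1193 kg/h

CaCl2 entering = 505.9×0.624 + 103.9×0.654 + 1693×0.070 = 502.14 kg/h.
All CaCl2 reports to N, so N = 502.14/0.421 = 1192.7 kg/h.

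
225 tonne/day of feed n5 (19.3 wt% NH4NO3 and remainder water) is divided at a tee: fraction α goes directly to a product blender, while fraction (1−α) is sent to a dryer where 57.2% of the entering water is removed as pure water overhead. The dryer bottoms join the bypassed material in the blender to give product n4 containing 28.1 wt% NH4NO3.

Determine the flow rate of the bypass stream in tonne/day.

All 225×0.193 = 43.425 tonne/day of NH4NO3 reaches n4, so n4 = 43.425/0.281 = 154.54 tonne/day and vapour = 70.463 tonne/day.
The evaporator receives (1−α)·225 of feed at 0.807 water and removes 0.572 of that water:
0.572×0.807×(1−α)×225 = 70.463
(1−α) = 70.463/103.86 = 0.6784;  α = 0.3216.
Bypass flow = 0.3216×225 = 72.353 tonne/day.

72.35 tonne/day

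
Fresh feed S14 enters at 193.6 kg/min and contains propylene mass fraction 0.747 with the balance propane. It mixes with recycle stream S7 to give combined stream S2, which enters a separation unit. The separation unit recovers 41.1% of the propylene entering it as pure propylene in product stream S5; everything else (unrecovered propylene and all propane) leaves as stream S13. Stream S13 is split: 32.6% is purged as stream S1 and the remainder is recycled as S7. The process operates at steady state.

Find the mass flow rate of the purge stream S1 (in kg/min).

95.03 kg/min

propane enters only via S14 and leaves only via the purge: 193.6×0.253 = 0.326×(propane in S13), and the separation unit passes all propane, so propane in S2 = propane in S13 = 150.25 kg/min.
propylene in S2: m_A = 193.6×0.747 + (1−0.326)·(1−0.411)·m_A, so m_A = 144.62/0.6030 = 239.83 kg/min.
S13 = (1−0.411)×239.83 + 150.25 = 291.51 kg/min.
Purge S1 = 0.326×291.51 = 95.031 kg/min.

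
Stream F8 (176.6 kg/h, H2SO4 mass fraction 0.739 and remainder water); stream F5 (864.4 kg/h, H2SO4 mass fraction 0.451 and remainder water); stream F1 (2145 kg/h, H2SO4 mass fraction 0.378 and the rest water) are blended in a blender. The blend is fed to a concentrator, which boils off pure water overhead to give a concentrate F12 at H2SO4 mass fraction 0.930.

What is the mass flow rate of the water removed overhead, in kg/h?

1755 kg/h

H2SO4 entering = 176.6×0.739 + 864.4×0.451 + 2145×0.378 = 1331.2 kg/h.
All H2SO4 reports to F12, so F12 = 1331.2/0.930 = 1431.4 kg/h.
Total feed = 3186 kg/h; overhead = 3186 − 1431.4 = 1754.6 kg/h.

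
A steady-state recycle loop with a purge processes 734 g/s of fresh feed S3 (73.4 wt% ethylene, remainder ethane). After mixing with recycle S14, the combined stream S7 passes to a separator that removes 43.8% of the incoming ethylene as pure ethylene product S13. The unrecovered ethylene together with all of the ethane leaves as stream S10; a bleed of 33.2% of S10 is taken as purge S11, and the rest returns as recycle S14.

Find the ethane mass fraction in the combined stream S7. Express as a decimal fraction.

ethane enters only via S3 and leaves only via the purge: 734×0.266 = 0.332×(ethane in S10), and the separator passes all ethane, so ethane in S7 = ethane in S10 = 588.08 g/s.
ethylene in S7: m_A = 734×0.734 + (1−0.332)·(1−0.438)·m_A, so m_A = 538.76/0.6246 = 862.58 g/s.
S7 = 862.58 + 588.08 = 1450.7 g/s.
ethane fraction in S7 = 588.08/1450.7 = 0.405.

0.405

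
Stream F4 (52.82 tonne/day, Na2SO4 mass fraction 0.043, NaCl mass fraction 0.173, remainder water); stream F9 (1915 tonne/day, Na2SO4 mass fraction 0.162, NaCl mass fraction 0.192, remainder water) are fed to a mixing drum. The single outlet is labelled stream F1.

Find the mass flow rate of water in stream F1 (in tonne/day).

water out = water in = 52.82×0.784 + 1915×0.646 = 1278.5 tonne/day.

1279 tonne/day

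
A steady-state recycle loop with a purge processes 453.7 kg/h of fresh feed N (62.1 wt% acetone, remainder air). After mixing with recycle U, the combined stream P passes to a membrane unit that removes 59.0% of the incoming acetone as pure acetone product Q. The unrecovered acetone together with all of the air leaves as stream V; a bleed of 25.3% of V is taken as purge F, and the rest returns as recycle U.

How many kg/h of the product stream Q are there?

239.6 kg/h

acetone in P: m_A = 453.7×0.621 + (1−0.253)·(1−0.590)·m_A, so m_A = 281.75/0.6937 = 406.13 kg/h.
Product Q = 0.590×406.13 = 239.62 kg/h.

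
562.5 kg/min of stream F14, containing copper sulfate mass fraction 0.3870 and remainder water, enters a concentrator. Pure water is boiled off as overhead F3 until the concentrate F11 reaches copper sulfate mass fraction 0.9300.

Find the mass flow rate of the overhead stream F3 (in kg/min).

copper sulfate is conserved: 562.5×0.387 = 217.69 kg/min all reports to the concentrate.
Concentrate = 217.69/(target fraction) = 234.07 kg/min.
Overhead = 562.5 − 234.07 = 328.43 kg/min.

328.4 kg/min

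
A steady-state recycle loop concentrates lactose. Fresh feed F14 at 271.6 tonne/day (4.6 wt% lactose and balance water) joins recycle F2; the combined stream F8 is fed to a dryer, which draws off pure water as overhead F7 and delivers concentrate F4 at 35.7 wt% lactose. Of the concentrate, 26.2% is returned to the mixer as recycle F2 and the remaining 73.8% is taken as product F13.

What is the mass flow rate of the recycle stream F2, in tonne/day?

12.42 tonne/day

Overall lactose balance (none leaves overhead): lactose in fresh feed = lactose in product, i.e. 271.6×0.046 = (1−0.262)·F4·0.357.
F4 = 12.494/(0.357×0.738) = 47.42 tonne/day.
Recycle F2 = 0.262×47.42 = 12.424 tonne/day.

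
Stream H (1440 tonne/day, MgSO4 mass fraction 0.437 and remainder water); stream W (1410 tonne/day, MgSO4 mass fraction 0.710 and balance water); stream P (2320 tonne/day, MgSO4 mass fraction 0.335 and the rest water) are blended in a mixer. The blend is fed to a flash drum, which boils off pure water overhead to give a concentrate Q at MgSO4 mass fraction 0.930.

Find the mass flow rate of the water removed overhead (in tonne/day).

2581 tonne/day

MgSO4 entering = 1440×0.437 + 1410×0.710 + 2320×0.335 = 2407.6 tonne/day.
All MgSO4 reports to Q, so Q = 2407.6/0.930 = 2588.8 tonne/day.
Total feed = 5170 tonne/day; overhead = 5170 − 2588.8 = 2581.2 tonne/day.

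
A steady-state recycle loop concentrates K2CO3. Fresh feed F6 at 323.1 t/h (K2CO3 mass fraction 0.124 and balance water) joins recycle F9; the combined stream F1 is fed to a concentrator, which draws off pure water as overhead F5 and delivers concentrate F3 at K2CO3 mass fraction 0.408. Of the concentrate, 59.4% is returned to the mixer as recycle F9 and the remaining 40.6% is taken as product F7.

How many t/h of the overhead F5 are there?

Overall K2CO3 balance (none leaves overhead): K2CO3 in fresh feed = K2CO3 in product, i.e. 323.1×0.124 = (1−0.594)·F3·0.408.
F3 = 40.064/(0.408×0.406) = 241.86 t/h.
Recycle F9 = 0.594×241.86 = 143.67 t/h.
Combined feed F1 = 323.1 + 143.67 = 466.77 t/h.
Overhead F5 = F1 − F3 = 466.77 − 241.86 = 224.9 t/h.

224.9 t/h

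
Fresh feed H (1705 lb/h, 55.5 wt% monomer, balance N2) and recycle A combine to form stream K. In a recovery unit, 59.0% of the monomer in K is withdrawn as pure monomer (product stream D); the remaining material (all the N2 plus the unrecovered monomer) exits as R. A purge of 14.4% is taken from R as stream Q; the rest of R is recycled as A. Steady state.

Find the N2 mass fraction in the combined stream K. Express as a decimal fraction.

N2 enters only via H and leaves only via the purge: 1705×0.445 = 0.144×(N2 in R), and the recovery unit passes all N2, so N2 in K = N2 in R = 5268.9 lb/h.
monomer in K: m_A = 1705×0.555 + (1−0.144)·(1−0.590)·m_A, so m_A = 946.28/0.6490 = 1458 lb/h.
K = 1458 + 5268.9 = 6726.9 lb/h.
N2 fraction in K = 5268.9/6726.9 = 0.783.

0.783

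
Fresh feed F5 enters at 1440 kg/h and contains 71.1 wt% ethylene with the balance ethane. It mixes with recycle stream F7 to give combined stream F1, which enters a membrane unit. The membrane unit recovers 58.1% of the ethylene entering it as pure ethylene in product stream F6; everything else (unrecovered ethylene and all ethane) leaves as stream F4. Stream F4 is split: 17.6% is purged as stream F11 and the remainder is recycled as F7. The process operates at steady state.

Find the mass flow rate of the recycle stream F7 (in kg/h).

ethane enters only via F5 and leaves only via the purge: 1440×0.289 = 0.176×(ethane in F4), and the membrane unit passes all ethane, so ethane in F1 = ethane in F4 = 2364.5 kg/h.
ethylene in F1: m_A = 1440×0.711 + (1−0.176)·(1−0.581)·m_A, so m_A = 1023.8/0.6547 = 1563.7 kg/h.
F4 = (1−0.581)×1563.7 + 2364.5 = 3019.7 kg/h.
Recycle F7 = (1−0.176)×3019.7 = 2488.3 kg/h.

2488 kg/h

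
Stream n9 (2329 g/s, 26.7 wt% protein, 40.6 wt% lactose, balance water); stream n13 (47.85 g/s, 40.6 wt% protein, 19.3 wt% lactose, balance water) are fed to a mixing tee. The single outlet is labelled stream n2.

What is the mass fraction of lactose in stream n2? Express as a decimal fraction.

0.402

Total flow out = 2329 + 47.85 = 2376.8 g/s.
lactose in = 2329×0.406 + 47.85×0.193 = 954.81 g/s.
lactose mass fraction in n2 = 954.81/2376.8 = 0.402.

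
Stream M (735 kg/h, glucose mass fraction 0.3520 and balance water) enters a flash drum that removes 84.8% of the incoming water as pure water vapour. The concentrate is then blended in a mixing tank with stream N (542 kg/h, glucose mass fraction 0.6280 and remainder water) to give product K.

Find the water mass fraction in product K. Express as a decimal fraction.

0.3138

Vapour removed = 0.848×0.648×735 = 403.89 kg/h; concentrate = 331.11 kg/h.
water reaching the mixer = 72.395 (from concentrate) + 542×0.372 = 274.02 kg/h.
Product flow = 331.11 + 542 = 873.11 kg/h; water fraction = 0.3138.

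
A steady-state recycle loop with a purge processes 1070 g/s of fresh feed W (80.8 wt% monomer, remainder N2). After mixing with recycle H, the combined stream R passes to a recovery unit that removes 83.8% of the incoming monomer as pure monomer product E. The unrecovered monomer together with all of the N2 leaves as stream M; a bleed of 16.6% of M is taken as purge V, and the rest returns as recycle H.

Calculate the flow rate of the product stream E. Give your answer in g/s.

monomer in R: m_A = 1070×0.808 + (1−0.166)·(1−0.838)·m_A, so m_A = 864.56/0.8649 = 999.62 g/s.
Product E = 0.838×999.62 = 837.68 g/s.

837.7 g/s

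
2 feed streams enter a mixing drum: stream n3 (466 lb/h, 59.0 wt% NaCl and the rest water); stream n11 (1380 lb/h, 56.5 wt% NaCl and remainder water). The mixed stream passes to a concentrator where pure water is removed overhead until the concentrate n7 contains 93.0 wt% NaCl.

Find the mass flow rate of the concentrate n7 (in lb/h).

NaCl entering = 466×0.590 + 1380×0.565 = 1054.6 lb/h.
All NaCl reports to n7, so n7 = 1054.6/0.930 = 1134 lb/h.

1134 lb/h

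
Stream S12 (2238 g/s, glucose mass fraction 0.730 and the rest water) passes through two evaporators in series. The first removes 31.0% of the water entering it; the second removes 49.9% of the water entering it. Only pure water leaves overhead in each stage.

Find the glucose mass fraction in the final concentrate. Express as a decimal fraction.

water in feed = 2238×0.270 = 604.26 g/s.
After stage 1: water left = (1−0.310)×604.26 = 416.94; stream total = 2050.7 g/s.
After stage 2: water left = (1−0.499)×416.94 = 208.89; final concentrate = 1842.6 g/s.
glucose fraction = 1633.7/1842.6 = 0.887.

0.887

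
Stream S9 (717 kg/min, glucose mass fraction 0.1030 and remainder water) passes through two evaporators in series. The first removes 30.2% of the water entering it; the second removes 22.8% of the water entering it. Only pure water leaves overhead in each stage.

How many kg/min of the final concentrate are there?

water in feed = 717×0.897 = 643.15 kg/min.
After stage 1: water left = (1−0.302)×643.15 = 448.92; stream total = 522.77 kg/min.
After stage 2: water left = (1−0.228)×448.92 = 346.56; final concentrate = 420.42 kg/min.

420.4 kg/min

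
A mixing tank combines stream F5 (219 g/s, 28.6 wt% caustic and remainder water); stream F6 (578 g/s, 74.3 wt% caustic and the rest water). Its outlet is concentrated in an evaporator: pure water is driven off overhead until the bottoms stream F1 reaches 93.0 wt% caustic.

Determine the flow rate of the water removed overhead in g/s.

267.9 g/s

caustic entering = 219×0.286 + 578×0.743 = 492.09 g/s.
All caustic reports to F1, so F1 = 492.09/0.930 = 529.13 g/s.
Total feed = 797 g/s; overhead = 797 − 529.13 = 267.87 g/s.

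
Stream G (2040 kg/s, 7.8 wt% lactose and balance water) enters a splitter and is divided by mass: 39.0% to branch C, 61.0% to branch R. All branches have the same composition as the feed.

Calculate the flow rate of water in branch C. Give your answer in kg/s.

733.5 kg/s

Branch C total = 0.390×2040 = 795.6 kg/s.
water in C = 0.922×795.6 = 733.54 kg/s.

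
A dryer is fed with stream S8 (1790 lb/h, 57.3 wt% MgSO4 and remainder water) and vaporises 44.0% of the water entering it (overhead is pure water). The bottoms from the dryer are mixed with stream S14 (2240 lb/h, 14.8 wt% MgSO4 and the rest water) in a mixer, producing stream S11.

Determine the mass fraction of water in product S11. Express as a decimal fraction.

0.633

Vapour removed = 0.440×0.427×1790 = 336.31 lb/h; concentrate = 1453.7 lb/h.
water reaching the mixer = 428.02 (from concentrate) + 2240×0.852 = 2336.5 lb/h.
Product flow = 1453.7 + 2240 = 3693.7 lb/h; water fraction = 0.633.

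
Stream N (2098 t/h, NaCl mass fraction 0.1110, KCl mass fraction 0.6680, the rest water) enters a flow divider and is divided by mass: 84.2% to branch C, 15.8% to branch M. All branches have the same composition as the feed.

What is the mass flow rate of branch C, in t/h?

Branch C flow = 0.842×2098 = 1766.5 t/h.

1767 t/h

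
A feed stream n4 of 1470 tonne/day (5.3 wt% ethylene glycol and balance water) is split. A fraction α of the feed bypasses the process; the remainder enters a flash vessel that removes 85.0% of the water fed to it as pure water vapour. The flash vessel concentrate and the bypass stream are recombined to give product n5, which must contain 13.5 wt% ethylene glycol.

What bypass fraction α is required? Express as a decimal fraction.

0.245

All 1470×0.053 = 77.91 tonne/day of ethylene glycol reaches n5, so n5 = 77.91/0.135 = 577.11 tonne/day and vapour = 892.89 tonne/day.
The evaporator receives (1−α)·1470 of feed at 0.947 water and removes 0.850 of that water:
0.850×0.947×(1−α)×1470 = 892.89
(1−α) = 892.89/1183.3 = 0.7546;  α = 0.2454.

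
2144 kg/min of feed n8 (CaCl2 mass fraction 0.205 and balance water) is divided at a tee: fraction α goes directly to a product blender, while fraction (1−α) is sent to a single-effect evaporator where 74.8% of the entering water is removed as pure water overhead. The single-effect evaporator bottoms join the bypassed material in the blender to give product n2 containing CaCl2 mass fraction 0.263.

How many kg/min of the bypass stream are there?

All 2144×0.205 = 439.52 kg/min of CaCl2 reaches n2, so n2 = 439.52/0.263 = 1671.2 kg/min and vapour = 472.82 kg/min.
The evaporator receives (1−α)·2144 of feed at 0.795 water and removes 0.748 of that water:
0.748×0.795×(1−α)×2144 = 472.82
(1−α) = 472.82/1275 = 0.3709;  α = 0.6291.
Bypass flow = 0.6291×2144 = 1348.9 kg/min.

1349 kg/min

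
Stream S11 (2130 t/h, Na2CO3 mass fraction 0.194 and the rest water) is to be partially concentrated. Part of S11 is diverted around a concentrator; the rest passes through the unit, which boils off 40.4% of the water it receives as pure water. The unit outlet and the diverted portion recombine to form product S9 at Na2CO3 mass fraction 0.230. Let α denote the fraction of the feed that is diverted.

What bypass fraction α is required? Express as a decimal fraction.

0.519

All 2130×0.194 = 413.22 t/h of Na2CO3 reaches S9, so S9 = 413.22/0.230 = 1796.6 t/h and vapour = 333.39 t/h.
The evaporator receives (1−α)·2130 of feed at 0.806 water and removes 0.404 of that water:
0.404×0.806×(1−α)×2130 = 333.39
(1−α) = 333.39/693.58 = 0.4807;  α = 0.5193.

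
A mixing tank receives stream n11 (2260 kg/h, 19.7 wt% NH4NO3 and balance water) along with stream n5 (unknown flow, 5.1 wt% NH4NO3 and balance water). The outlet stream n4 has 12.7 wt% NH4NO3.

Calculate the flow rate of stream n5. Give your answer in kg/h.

Let n5 be the unknown flow. Total out = 2260 + n5.
NH4NO3 balance: 445.22 + 0.051·n5 = 0.127·(2260 + n5)
(0.051 − 0.127)·n5 = 0.127×2260 − 445.22 = -158.2
n5 = -158.2 / -0.076 = 2081.6 kg/h

2082 kg/h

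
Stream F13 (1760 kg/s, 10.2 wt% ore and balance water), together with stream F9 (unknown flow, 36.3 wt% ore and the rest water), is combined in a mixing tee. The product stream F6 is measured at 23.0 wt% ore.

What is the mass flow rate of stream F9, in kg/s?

1694 kg/s

Let F9 be the unknown flow. Total out = 1760 + F9.
ore balance: 179.52 + 0.363·F9 = 0.230·(1760 + F9)
(0.363 − 0.230)·F9 = 0.230×1760 − 179.52 = 225.28
F9 = 225.28 / 0.133 = 1693.8 kg/s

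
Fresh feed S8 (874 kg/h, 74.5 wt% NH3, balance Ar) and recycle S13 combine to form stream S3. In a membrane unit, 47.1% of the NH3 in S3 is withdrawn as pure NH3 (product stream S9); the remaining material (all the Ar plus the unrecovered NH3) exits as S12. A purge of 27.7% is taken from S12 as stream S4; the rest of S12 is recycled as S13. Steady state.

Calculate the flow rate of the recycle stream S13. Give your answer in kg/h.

985 kg/h

Ar enters only via S8 and leaves only via the purge: 874×0.255 = 0.277×(Ar in S12), and the membrane unit passes all Ar, so Ar in S3 = Ar in S12 = 804.58 kg/h.
NH3 in S3: m_A = 874×0.745 + (1−0.277)·(1−0.471)·m_A, so m_A = 651.13/0.6175 = 1054.4 kg/h.
S12 = (1−0.471)×1054.4 + 804.58 = 1362.4 kg/h.
Recycle S13 = (1−0.277)×1362.4 = 984.99 kg/h.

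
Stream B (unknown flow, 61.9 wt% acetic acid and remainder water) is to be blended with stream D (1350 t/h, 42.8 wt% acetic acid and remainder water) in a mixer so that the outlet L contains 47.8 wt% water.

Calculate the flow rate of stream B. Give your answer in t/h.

1308 t/h

Let B be the unknown flow. Total out = 1350 + B.
water balance: 772.2 + 0.381·B = 0.478·(1350 + B)
(0.381 − 0.478)·B = 0.478×1350 − 772.2 = -126.9
B = -126.9 / -0.097 = 1308.2 t/h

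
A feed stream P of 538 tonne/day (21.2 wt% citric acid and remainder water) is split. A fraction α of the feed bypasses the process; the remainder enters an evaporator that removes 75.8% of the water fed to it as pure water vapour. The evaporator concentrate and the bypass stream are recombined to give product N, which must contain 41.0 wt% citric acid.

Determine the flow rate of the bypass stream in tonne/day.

103 tonne/day

All 538×0.212 = 114.06 tonne/day of citric acid reaches N, so N = 114.06/0.410 = 278.19 tonne/day and vapour = 259.81 tonne/day.
The evaporator receives (1−α)·538 of feed at 0.788 water and removes 0.758 of that water:
0.758×0.788×(1−α)×538 = 259.81
(1−α) = 259.81/321.35 = 0.8085;  α = 0.1915.
Bypass flow = 0.1915×538 = 103.02 tonne/day.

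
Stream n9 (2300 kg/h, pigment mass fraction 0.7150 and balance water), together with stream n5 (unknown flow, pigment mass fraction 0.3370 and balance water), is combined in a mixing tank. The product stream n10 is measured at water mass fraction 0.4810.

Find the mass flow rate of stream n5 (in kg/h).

Let n5 be the unknown flow. Total out = 2300 + n5.
water balance: 655.5 + 0.663·n5 = 0.481·(2300 + n5)
(0.663 − 0.481)·n5 = 0.481×2300 − 655.5 = 450.8
n5 = 450.8 / 0.182 = 2476.9 kg/h

2477 kg/h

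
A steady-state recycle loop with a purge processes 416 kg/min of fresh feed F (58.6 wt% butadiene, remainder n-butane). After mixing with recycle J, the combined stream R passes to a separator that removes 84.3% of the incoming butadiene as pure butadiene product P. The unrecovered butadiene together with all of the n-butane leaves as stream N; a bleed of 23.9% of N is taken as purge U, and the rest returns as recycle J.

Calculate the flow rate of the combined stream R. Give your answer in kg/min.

n-butane enters only via F and leaves only via the purge: 416×0.414 = 0.239×(n-butane in N), and the separator passes all n-butane, so n-butane in R = n-butane in N = 720.6 kg/min.
butadiene in R: m_A = 416×0.586 + (1−0.239)·(1−0.843)·m_A, so m_A = 243.78/0.8805 = 276.85 kg/min.
R = 276.85 + 720.6 = 997.46 kg/min.

997.5 kg/min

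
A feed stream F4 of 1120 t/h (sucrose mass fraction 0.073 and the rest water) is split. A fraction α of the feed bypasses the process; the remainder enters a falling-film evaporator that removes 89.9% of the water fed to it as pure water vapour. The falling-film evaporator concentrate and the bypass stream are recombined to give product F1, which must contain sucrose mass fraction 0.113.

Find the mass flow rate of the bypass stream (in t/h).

All 1120×0.073 = 81.76 t/h of sucrose reaches F1, so F1 = 81.76/0.113 = 723.54 t/h and vapour = 396.46 t/h.
The evaporator receives (1−α)·1120 of feed at 0.927 water and removes 0.899 of that water:
0.899×0.927×(1−α)×1120 = 396.46
(1−α) = 396.46/933.38 = 0.4248;  α = 0.5752.
Bypass flow = 0.5752×1120 = 644.27 t/h.

644.3 t/h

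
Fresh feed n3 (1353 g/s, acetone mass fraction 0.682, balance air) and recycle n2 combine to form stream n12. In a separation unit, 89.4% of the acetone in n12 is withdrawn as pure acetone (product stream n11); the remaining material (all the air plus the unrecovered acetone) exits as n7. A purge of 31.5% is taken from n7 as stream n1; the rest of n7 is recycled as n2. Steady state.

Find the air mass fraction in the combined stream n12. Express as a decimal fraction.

0.579

air enters only via n3 and leaves only via the purge: 1353×0.318 = 0.315×(air in n7), and the separation unit passes all air, so air in n12 = air in n7 = 1365.9 g/s.
acetone in n12: m_A = 1353×0.682 + (1−0.315)·(1−0.894)·m_A, so m_A = 922.75/0.9274 = 994.99 g/s.
n12 = 994.99 + 1365.9 = 2360.9 g/s.
air fraction in n12 = 1365.9/2360.9 = 0.579.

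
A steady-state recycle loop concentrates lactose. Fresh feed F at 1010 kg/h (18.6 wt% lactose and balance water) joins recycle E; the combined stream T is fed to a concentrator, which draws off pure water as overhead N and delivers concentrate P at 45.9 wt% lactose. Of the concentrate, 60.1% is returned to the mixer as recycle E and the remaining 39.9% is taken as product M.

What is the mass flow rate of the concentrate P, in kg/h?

Overall lactose balance (none leaves overhead): lactose in fresh feed = lactose in product, i.e. 1010×0.186 = (1−0.601)·P·0.459.
P = 187.86/(0.459×0.399) = 1025.8 kg/h.

1026 kg/h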